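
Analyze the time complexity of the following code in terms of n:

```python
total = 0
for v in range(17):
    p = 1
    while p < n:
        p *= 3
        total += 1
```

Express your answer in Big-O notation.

Each loop level contributes: 1 × log n. Multiplying the contributions gives O(log n).

Answer: O(log n)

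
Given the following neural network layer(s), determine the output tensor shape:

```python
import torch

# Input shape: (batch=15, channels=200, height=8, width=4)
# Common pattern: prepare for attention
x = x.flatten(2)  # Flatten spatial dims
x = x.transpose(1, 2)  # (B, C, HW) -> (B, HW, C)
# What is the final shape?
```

Input: (15, 200, 8, 4) -> after flatten(2): (15, 200, 32) -> Output: (15, 32, 200)

Answer: (15, 32, 200)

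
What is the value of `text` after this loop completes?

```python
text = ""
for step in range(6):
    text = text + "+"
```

Repeat '+' 6 times
`text` takes the values: "" → "+" → "++" → "+++" → "++++" → "+++++" → "++++++"

Answer: "++++++"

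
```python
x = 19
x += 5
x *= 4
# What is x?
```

Trace:
`x = 19` → x = 19
`x += 5` → x = 24
`x *= 4` → x = 96
So x = 96

Answer: 96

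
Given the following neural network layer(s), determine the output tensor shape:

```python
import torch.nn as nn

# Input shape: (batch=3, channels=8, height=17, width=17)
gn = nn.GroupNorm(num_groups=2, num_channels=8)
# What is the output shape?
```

Input: (3, 8, 17, 17) -> Output: (3, 8, 17, 17)

Answer: (3, 8, 17, 17)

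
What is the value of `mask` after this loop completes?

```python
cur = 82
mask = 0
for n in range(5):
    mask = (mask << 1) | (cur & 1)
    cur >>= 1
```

Reverse lowest 5 bits of 82
`mask` takes the values: 0 → 1 → 2 → 4 → 9

Answer: 9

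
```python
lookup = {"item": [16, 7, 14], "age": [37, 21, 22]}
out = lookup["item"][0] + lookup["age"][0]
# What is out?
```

Trace:
`lookup = {"item": [16, 7, 14], "age": [37, 21, 22]}` → lookup = {'item': [16, 7, 14], 'age': [37, 21, 22]}
`out = lookup["item"][0] + lookup["age"][0]` → out = 53
So out = 53

Answer: 53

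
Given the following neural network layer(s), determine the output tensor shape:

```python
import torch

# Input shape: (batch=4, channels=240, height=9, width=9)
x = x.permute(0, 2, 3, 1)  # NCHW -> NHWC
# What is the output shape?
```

Input: (4, 240, 9, 9) -> Output: (4, 9, 9, 240)

Answer: (4, 9, 9, 240)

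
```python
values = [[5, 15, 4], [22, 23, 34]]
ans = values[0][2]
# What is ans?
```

Trace:
`values = [[5, 15, 4], [22, 23, 34]]` → values = [[5, 15, 4], [22, 23, 34]]
`ans = values[0][2]` → ans = 4
So ans = 4

Answer: 4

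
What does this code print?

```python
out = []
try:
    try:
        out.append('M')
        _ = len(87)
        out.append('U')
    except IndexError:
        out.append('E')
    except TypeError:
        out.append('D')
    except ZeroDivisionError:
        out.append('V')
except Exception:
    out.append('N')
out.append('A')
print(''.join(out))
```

Execution trace: 'M' (inner try body) → 'D' (inner except TypeError) → 'A' (after the try/except). Output: MDA

Answer: MDA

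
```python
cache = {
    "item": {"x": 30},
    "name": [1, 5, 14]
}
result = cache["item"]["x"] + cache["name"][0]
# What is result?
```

Trace:
`cache = { ...` → cache = {'item': {'x': 30}, 'name': [1, 5, 14]}
`result = cache["item"]["x"] + cache["name"][0]` → result = 31
So result = 31

Answer: 31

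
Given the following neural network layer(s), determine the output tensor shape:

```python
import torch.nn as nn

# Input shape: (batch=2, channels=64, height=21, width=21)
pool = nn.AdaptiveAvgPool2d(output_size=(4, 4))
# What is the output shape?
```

Input: (2, 64, 21, 21) -> Output: (2, 64, 4, 4)

Answer: (2, 64, 4, 4)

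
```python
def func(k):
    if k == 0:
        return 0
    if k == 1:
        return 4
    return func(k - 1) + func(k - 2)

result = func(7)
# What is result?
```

Build up from base cases: func(0)=0, func(1)=4, func(2)=4, func(3)=8, func(4)=12, func(5)=20, func(6)=32, ..., func(7)=52

Answer: 52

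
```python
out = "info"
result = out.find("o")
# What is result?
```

Trace:
`out = "info"` → out = 'info'
`result = out.find("o")` → result = 3
So result = 3

Answer: 3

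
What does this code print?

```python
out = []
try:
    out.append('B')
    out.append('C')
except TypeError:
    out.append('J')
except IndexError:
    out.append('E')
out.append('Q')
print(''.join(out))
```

Execution trace: 'B' (try body) → 'C' (try body, no exception) → 'Q' (after the try/except). Output: BCQ

Answer: BCQ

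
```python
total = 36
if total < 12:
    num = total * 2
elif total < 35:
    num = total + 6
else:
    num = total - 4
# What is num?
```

Trace:
`total = 36` → total = 36
`if total < 12: ...` → total < 12 is False, total < 35 is False, take else branch → num = 32
So num = 32

Answer: 32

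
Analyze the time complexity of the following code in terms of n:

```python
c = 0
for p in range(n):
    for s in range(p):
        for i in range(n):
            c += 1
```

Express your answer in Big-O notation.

Each loop level contributes: n × n × n. Multiplying the contributions gives O(n^3).

Answer: O(n^3)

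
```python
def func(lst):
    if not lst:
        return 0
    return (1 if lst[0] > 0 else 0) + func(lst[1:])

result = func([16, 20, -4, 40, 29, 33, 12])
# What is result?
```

Count of positive elements in [16, 20, -4, 40, 29, 33, 12] = 6

Answer: 6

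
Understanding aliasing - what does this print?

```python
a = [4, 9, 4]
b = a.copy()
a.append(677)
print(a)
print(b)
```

Key concept: list.copy() creates independent copy.
Step by step:
`a = [4, 9, 4]` → a = [4, 9, 4]
`b = a.copy()` → b = [4, 9, 4]
`a.append(677)` → a = [4, 9, 4, 677]
`print(a)` → prints [4, 9, 4, 677]
`print(b)` → prints [4, 9, 4]

Answer:
[4, 9, 4, 677]
[4, 9, 4]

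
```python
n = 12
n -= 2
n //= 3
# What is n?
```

Trace:
`n = 12` → n = 12
`n -= 2` → n = 10
`n //= 3` → n = 3
So n = 3

Answer: 3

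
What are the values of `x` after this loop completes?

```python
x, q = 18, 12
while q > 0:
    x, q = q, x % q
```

GCD of 18 and 12
`x` takes the values: 18 → 12 → 6

Answer: 6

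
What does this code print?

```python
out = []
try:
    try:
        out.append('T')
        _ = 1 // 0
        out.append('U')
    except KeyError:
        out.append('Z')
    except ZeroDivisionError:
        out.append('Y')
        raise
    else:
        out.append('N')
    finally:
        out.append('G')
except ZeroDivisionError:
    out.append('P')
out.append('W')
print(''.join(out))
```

Execution trace: 'T' (inner try body) → 'Y' (inner except ZeroDivisionError) → 'G' (inner finally) → 'P' (outer except ZeroDivisionError) → 'W' (after the try/except). Output: TYGPW

Answer: TYGPW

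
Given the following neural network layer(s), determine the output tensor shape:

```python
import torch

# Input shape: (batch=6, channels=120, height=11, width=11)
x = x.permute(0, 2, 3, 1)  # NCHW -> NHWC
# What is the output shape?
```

Input: (6, 120, 11, 11) -> Output: (6, 11, 11, 120)

Answer: (6, 11, 11, 120)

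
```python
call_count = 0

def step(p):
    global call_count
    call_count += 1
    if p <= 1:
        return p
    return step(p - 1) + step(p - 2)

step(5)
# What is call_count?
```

Calls(p) = 1 + Calls(p-1) + Calls(p-2); Calls(0)=Calls(1)=1. For p=5 this gives 15.

Answer: 15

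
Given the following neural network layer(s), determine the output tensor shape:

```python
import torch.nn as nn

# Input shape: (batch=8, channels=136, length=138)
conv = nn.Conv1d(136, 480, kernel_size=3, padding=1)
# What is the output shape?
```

Input: (8, 136, 138) -> Output: (8, 480, 138)

Answer: (8, 480, 138)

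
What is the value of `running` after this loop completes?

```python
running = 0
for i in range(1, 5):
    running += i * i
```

Sum of squares 1² to 4² = 30
`running` takes the values: 0 → 1 → 5 → 14 → 30

Answer: 30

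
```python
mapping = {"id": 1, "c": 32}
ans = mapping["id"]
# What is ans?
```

Trace:
`mapping = {"id": 1, "c": 32}` → mapping = {'id': 1, 'c': 32}
`ans = mapping["id"]` → ans = 1
So ans = 1

Answer: 1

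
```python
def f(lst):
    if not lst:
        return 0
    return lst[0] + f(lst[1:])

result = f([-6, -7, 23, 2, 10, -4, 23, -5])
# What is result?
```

(-6) + (-7) + 23 + 2 + 10 + (-4) + 23 + (-5) + 0 = 36

Answer: 36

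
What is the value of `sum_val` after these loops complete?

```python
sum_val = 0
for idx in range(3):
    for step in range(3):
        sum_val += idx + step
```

Sum of all idx+step for idx,step in 3x3
`sum_val` takes the values: 0 → 1 → 3 → 4 → 6 → 9 → 11 → 14 → 18

Answer: 18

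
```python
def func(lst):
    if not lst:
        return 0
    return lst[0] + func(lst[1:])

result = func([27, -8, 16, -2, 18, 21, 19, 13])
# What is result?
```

27 + (-8) + 16 + (-2) + 18 + 21 + 19 + 13 + 0 = 104

Answer: 104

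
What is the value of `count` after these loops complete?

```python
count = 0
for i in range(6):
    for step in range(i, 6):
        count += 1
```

Upper triangle: 6 + 5 + ... + 1
`count` takes the values: 0 → 1 → 2 → 3 → 4 → 5 → 6 → 7 → 8 → 9 → 10 → 11 → 12 → 13 → 14 → 15 → 16 → 17 → 18 → 19 → 20 → 21

Answer: 21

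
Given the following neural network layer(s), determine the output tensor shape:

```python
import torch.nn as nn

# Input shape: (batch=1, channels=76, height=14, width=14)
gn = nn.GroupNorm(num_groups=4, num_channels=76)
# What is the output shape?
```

Input: (1, 76, 14, 14) -> Output: (1, 76, 14, 14)

Answer: (1, 76, 14, 14)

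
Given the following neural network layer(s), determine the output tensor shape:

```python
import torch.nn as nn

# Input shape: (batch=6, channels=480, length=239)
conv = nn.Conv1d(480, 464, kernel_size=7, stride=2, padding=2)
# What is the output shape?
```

Input: (6, 480, 239) -> Output: (6, 464, 119)

Answer: (6, 464, 119)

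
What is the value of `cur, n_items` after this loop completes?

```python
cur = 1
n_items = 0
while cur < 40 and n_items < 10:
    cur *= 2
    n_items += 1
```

Double until >= 40 or 10 iterations
`cur, n_items` takes the values: (1, 0) → (2, 0) → (2, 1) → (4, 1) → (4, 2) → (8, 2) → (8, 3) → (16, 3) → (16, 4) → (32, 4) → (32, 5) → (64, 5) → (64, 6)

Answer: 64, 6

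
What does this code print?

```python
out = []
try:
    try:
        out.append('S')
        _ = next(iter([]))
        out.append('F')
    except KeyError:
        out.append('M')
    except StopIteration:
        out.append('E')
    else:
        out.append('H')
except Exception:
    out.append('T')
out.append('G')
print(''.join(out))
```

Execution trace: 'S' (inner try body) → 'E' (inner except StopIteration) → 'G' (after the try/except). Output: SEG

Answer: SEG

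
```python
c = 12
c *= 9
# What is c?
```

Trace:
`c = 12` → c = 12
`c *= 9` → c = 108
So c = 108

Answer: 108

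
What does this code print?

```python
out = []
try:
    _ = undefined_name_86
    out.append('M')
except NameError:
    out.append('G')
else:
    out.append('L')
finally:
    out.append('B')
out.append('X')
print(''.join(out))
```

Execution trace: 'G' (except NameError) → 'B' (finally) → 'X' (after the try/except). Output: GBX

Answer: GBX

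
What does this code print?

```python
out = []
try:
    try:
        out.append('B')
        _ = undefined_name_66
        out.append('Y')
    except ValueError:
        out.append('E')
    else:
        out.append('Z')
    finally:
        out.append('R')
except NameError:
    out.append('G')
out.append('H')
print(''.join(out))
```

Execution trace: 'B' (inner try body) → 'R' (inner finally) → 'G' (outer except NameError) → 'H' (after the try/except). Output: BRGH

Answer: BRGH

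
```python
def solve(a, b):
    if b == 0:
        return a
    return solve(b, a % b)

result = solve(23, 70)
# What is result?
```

solve(23, 70) -> solve(70, 23) -> solve(23, 1) -> solve(1, 0) -> 1

Answer: 1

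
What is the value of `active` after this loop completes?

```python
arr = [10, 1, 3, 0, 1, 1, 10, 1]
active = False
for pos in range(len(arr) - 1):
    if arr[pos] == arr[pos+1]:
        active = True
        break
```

Check consecutive duplicates in [10, 1, 3, 0, 1, 1, 10, 1]
`active` takes the values: False → True

Answer: True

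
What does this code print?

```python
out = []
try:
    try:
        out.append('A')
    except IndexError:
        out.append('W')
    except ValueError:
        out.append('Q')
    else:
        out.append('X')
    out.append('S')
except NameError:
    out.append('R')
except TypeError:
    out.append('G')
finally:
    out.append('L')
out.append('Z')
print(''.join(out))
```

Execution trace: 'A' (inner try body, no exception) → 'X' (inner else) → 'S' (try body, no exception) → 'L' (finally) → 'Z' (after the try/except). Output: AXSLZ

Answer: AXSLZ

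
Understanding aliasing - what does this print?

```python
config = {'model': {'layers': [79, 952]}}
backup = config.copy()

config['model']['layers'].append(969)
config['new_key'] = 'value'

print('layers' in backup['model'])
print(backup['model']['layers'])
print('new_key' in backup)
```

Key concept: shallow copy gotcha with nested dict.
Step by step:
`config = {'model': {'layers': [79, 952]}}` → config = {'model': {'layers': [79, 952]}}
`backup = config.copy()` → backup = {'model': {'layers': [79, 952]}}
`config['model']['layers'].append(969)` → config = {'model': {'layers': [79, 952, 969]}}; backup = {'model': {'layers': [79, 952, 969]}}
`config['new_key'] = 'value'` → config = {'model': {'layers': [79, 952, 969]}, 'new_key': 'value'}
`print('layers' in backup['model'])` → prints True
`print(backup['model']['layers'])` → prints [79, 952, 969]
`print('new_key' in backup)` → prints False

Answer:
True
[79, 952, 969]
False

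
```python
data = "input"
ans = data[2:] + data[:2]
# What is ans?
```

Trace:
`data = "input"` → data = 'input'
`ans = data[2:] + data[:2]` → ans = 'putin'
So ans = 'putin'

Answer: 'putin'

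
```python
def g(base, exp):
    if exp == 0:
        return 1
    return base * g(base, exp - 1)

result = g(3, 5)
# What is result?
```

g(3, 5) = 3 * 3 * 3 * 3 * 3 = 243

Answer: 243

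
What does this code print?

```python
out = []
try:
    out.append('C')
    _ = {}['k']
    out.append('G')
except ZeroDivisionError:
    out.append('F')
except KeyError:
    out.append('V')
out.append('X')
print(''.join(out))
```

Execution trace: 'C' (try body) → 'V' (except KeyError) → 'X' (after the try/except). Output: CVX

Answer: CVX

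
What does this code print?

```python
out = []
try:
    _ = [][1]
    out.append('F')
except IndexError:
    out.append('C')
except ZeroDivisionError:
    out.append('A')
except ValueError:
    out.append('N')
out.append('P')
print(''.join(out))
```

Execution trace: 'C' (except IndexError) → 'P' (after the try/except). Output: CP

Answer: CP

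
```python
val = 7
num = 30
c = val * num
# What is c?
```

Trace:
`val = 7` → val = 7
`num = 30` → num = 30
`c = val * num` → c = 210
So c = 210

Answer: 210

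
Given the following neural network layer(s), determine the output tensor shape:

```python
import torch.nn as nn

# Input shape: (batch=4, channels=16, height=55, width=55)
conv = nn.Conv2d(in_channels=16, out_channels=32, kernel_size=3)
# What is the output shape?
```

Input: (4, 16, 55, 55) -> Output: (4, 32, 53, 53)

Answer: (4, 32, 53, 53)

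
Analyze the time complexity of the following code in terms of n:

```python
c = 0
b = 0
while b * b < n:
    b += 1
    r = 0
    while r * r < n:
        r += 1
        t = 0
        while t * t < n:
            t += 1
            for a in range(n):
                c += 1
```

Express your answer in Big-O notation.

Each loop level contributes: √n × √n × √n × n. Multiplying the contributions gives O(n^2√n).

Answer: O(n^2√n)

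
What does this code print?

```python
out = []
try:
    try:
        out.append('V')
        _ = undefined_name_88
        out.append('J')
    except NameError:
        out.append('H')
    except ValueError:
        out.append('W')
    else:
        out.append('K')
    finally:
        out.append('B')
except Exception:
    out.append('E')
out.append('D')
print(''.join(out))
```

Execution trace: 'V' (inner try body) → 'H' (inner except NameError) → 'B' (inner finally) → 'D' (after the try/except). Output: VHBD

Answer: VHBD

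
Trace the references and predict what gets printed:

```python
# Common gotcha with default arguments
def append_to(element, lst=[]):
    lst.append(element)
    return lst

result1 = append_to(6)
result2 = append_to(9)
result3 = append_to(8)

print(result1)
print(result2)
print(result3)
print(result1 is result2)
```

Key concept: mutable default argument gotcha.
Step by step:
`result1 = append_to(6)` → result1 = [6]
`result2 = append_to(9)` → result1 = [6, 9] (same object as result2); result2 = [6, 9] (same object as result1)
`result3 = append_to(8)` → result1 = [6, 9, 8] (same object as result2, result3); result2 = [6, 9, 8] (same object as result1, result3); result3 = [6, 9, 8] (same object as result1, result2)
`print(result1)` → prints [6, 9, 8]
`print(result2)` → prints [6, 9, 8]
`print(result3)` → prints [6, 9, 8]
`print(result1 is result2)` → prints True

Answer:
[6, 9, 8]
[6, 9, 8]
[6, 9, 8]
True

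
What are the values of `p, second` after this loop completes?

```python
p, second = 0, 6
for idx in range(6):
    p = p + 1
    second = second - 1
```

p goes 0→6, second goes 6→0
`p, second` takes the values: (0, 6) → (1, 6) → (1, 5) → (2, 5) → (2, 4) → (3, 4) → (3, 3) → (4, 3) → (4, 2) → (5, 2) → (5, 1) → (6, 1) → (6, 0)

Answer: 6, 0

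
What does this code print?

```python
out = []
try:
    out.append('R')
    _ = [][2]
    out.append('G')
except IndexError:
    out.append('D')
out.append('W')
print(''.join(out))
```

Execution trace: 'R' (try body) → 'D' (except IndexError) → 'W' (after the try/except). Output: RDW

Answer: RDW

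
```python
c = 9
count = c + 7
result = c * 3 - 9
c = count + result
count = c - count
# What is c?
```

Trace:
`c = 9` → c = 9
`count = c + 7` → count = 16
`result = c * 3 - 9` → result = 18
`c = count + result` → c = 34
`count = c - count` → count = 18
So c = 34

Answer: 34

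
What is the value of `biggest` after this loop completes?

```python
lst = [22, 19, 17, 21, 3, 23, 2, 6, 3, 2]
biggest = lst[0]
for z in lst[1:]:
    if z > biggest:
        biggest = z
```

Maximum of [22, 19, 17, 21, 3, 23, 2, 6, 3, 2]
`biggest` takes the values: 22 → 23

Answer: 23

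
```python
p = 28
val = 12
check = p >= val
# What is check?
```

Trace:
`p = 28` → p = 28
`val = 12` → val = 12
`check = p >= val` → check = True
So check = True

Answer: True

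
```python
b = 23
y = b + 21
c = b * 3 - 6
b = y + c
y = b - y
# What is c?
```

Trace:
`b = 23` → b = 23
`y = b + 21` → y = 44
`c = b * 3 - 6` → c = 63
`b = y + c` → b = 107
`y = b - y` → y = 63
So c = 63

Answer: 63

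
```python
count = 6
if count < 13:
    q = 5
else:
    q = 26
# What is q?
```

Trace:
`count = 6` → count = 6
`if count < 13: ...` → count < 13 is True → q = 5
So q = 5

Answer: 5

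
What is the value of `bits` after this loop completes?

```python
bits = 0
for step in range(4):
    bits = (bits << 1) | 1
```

Build 4 consecutive 1-bits: 0b1111
`bits` takes the values: 0 → 1 → 3 → 7 → 15

Answer: 15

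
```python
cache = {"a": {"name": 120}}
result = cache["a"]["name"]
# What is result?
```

Trace:
`cache = {"a": {"name": 120}}` → cache = {'a': {'name': 120}}
`result = cache["a"]["name"]` → result = 120
So result = 120

Answer: 120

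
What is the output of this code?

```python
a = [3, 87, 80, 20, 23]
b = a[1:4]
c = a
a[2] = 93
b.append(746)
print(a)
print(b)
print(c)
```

Key concept: slice vs alias.
Step by step:
`a = [3, 87, 80, 20, 23]` → a = [3, 87, 80, 20, 23]
`b = a[1:4]` → b = [87, 80, 20]
`c = a` → c = [3, 87, 80, 20, 23] (same object as a)
`a[2] = 93` → a = [3, 87, 93, 20, 23] (same object as c); c = [3, 87, 93, 20, 23] (same object as a)
`b.append(746)` → b = [87, 80, 20, 746]
`print(a)` → prints [3, 87, 93, 20, 23]
`print(b)` → prints [87, 80, 20, 746]
`print(c)` → prints [3, 87, 93, 20, 23]

Answer:
[3, 87, 93, 20, 23]
[87, 80, 20, 746]
[3, 87, 93, 20, 23]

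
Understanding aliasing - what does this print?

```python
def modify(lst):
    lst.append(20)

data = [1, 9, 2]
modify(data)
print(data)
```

Key concept: function modifies passed list.
Step by step:
`data = [1, 9, 2]` → data = [1, 9, 2]
`modify(data)` → data = [1, 9, 2, 20]
`print(data)` → prints [1, 9, 2, 20]

Answer: [1, 9, 2, 20]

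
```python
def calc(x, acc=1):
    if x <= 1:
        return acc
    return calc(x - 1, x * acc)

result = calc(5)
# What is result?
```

Accumulator trace (n, acc): (5, 1) -> (4, 5) -> (3, 20) -> (2, 60) -> (1, 120) -> return 120

Answer: 120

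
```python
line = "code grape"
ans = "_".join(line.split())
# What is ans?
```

Trace:
`line = "code grape"` → line = 'code grape'
`ans = "_".join(line.split())` → ans = 'code_grape'
So ans = 'code_grape'

Answer: 'code_grape'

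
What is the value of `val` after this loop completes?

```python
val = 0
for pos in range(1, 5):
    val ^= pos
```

XOR of 1 to 4
`val` takes the values: 0 → 1 → 3 → 0 → 4

Answer: 4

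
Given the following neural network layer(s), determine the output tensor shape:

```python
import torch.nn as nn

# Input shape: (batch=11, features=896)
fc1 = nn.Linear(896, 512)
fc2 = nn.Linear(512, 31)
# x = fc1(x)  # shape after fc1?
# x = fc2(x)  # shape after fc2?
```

Input: (11, 896) -> after fc1: (11, 512) -> Output: (11, 31)

Answer: (11, 31)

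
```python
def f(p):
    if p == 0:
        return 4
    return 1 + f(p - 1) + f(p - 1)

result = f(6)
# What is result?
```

f(p) = 1 + 2·f(p-1), f(0)=4. Closed form: (4+1)·2^6 - 1 = 319.

Answer: 319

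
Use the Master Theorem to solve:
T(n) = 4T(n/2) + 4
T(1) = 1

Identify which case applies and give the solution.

a=4, b=2, f(n)=4. log_2(4) = 2. Since c=0 < 2, Case 1 applies: T(n) = Θ(n^log_b(a)) = O(n^2).

Answer: O(n^2) - Case 1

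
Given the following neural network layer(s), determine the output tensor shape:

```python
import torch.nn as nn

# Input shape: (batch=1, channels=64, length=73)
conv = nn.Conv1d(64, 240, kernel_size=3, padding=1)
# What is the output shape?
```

Input: (1, 64, 73) -> Output: (1, 240, 73)

Answer: (1, 240, 73)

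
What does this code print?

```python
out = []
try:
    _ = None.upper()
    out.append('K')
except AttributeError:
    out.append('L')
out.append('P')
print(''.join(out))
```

Execution trace: 'L' (except AttributeError) → 'P' (after the try/except). Output: LP

Answer: LP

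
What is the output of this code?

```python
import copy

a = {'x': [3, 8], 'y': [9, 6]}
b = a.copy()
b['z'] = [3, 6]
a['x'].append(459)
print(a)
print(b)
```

Key concept: shallow copy of dict with mutable values.
Step by step:
`a = {'x': [3, 8], 'y': [9, 6]}` → a = {'x': [3, 8], 'y': [9, 6]}
`b = a.copy()` → b = {'x': [3, 8], 'y': [9, 6]}
`b['z'] = [3, 6]` → b = {'x': [3, 8], 'y': [9, 6], 'z': [3, 6]}
`a['x'].append(459)` → a = {'x': [3, 8, 459], 'y': [9, 6]}; b = {'x': [3, 8, 459], 'y': [9, 6], 'z': [3, 6]}
`print(a)` → prints {'x': [3, 8, 459], 'y': [9, 6]}
`print(b)` → prints {'x': [3, 8, 459], 'y': [9, 6], 'z': [3, 6]}

Answer:
{'x': [3, 8, 459], 'y': [9, 6]}
{'x': [3, 8, 459], 'y': [9, 6], 'z': [3, 6]}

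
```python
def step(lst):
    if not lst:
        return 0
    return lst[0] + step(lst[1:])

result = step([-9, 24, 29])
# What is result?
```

(-9) + 24 + 29 + 0 = 44

Answer: 44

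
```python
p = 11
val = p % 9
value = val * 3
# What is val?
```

Trace:
`p = 11` → p = 11
`val = p % 9` → val = 2
`value = val * 3` → value = 6
So val = 2

Answer: 2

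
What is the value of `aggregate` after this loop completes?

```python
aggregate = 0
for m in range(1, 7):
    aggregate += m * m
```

Sum of squares 1² to 6² = 91
`aggregate` takes the values: 0 → 1 → 5 → 14 → 30 → 55 → 91

Answer: 91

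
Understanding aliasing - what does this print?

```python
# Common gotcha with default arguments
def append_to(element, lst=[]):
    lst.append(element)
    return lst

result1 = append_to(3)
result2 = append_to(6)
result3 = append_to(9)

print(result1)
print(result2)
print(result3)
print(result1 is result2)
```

Key concept: mutable default argument gotcha.
Step by step:
`result1 = append_to(3)` → result1 = [3]
`result2 = append_to(6)` → result1 = [3, 6] (same object as result2); result2 = [3, 6] (same object as result1)
`result3 = append_to(9)` → result1 = [3, 6, 9] (same object as result2, result3); result2 = [3, 6, 9] (same object as result1, result3); result3 = [3, 6, 9] (same object as result1, result2)
`print(result1)` → prints [3, 6, 9]
`print(result2)` → prints [3, 6, 9]
`print(result3)` → prints [3, 6, 9]
`print(result1 is result2)` → prints True

Answer:
[3, 6, 9]
[3, 6, 9]
[3, 6, 9]
True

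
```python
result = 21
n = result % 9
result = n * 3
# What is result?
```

Trace:
`result = 21` → result = 21
`n = result % 9` → n = 3
`result = n * 3` → result = 9
So result = 9

Answer: 9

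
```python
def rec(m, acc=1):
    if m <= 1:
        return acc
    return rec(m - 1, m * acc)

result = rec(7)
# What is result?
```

Accumulator trace (n, acc): (7, 1) -> (6, 7) -> (5, 42) -> (4, 210) -> (3, 840) -> (2, 2520) -> (1, 5040) -> return 5040

Answer: 5040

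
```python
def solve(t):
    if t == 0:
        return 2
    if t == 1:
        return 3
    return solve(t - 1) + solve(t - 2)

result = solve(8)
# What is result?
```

Build up from base cases: solve(0)=2, solve(1)=3, solve(2)=5, solve(3)=8, solve(4)=13, solve(5)=21, solve(6)=34, ..., solve(8)=89

Answer: 89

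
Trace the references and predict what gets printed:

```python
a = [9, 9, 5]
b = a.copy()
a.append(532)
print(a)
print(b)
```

Key concept: list.copy() creates independent copy.
Step by step:
`a = [9, 9, 5]` → a = [9, 9, 5]
`b = a.copy()` → b = [9, 9, 5]
`a.append(532)` → a = [9, 9, 5, 532]
`print(a)` → prints [9, 9, 5, 532]
`print(b)` → prints [9, 9, 5]

Answer:
[9, 9, 5, 532]
[9, 9, 5]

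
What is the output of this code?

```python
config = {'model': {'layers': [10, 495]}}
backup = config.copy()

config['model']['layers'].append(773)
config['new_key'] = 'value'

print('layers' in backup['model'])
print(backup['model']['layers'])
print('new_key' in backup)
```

Key concept: shallow copy gotcha with nested dict.
Step by step:
`config = {'model': {'layers': [10, 495]}}` → config = {'model': {'layers': [10, 495]}}
`backup = config.copy()` → backup = {'model': {'layers': [10, 495]}}
`config['model']['layers'].append(773)` → config = {'model': {'layers': [10, 495, 773]}}; backup = {'model': {'layers': [10, 495, 773]}}
`config['new_key'] = 'value'` → config = {'model': {'layers': [10, 495, 773]}, 'new_key': 'value'}
`print('layers' in backup['model'])` → prints True
`print(backup['model']['layers'])` → prints [10, 495, 773]
`print('new_key' in backup)` → prints False

Answer:
True
[10, 495, 773]
False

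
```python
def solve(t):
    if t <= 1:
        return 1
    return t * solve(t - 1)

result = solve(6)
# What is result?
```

solve(6) = 6 * 5 * 4 * 3 * 2 * 1 = 720

Answer: 720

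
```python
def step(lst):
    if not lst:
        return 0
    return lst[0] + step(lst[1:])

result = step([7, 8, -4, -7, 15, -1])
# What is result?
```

7 + 8 + (-4) + (-7) + 15 + (-1) + 0 = 18

Answer: 18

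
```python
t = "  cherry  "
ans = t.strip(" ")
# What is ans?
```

Trace:
`t = "  cherry  "` → t = '  cherry  '
`ans = t.strip(" ")` → ans = 'cherry'
So ans = 'cherry'

Answer: 'cherry'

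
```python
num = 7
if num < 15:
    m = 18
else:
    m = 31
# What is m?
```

Trace:
`num = 7` → num = 7
`if num < 15: ...` → num < 15 is True → m = 18
So m = 18

Answer: 18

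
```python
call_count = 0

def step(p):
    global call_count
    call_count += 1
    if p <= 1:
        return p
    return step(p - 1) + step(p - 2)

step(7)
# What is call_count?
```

Calls(p) = 1 + Calls(p-1) + Calls(p-2); Calls(0)=Calls(1)=1. For p=7 this gives 41.

Answer: 41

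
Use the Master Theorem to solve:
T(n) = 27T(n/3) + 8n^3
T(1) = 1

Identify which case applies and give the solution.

a=27, b=3, f(n)=8n^3. log_3(27) = 3. Since c=3 = 3, Case 2 applies: T(n) = Θ(n^log_b(a) · log n) = O(n^3 log n).

Answer: O(n^3 log n) - Case 2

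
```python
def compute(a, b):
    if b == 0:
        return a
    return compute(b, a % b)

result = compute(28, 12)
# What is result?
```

compute(28, 12) -> compute(12, 4) -> compute(4, 0) -> 4

Answer: 4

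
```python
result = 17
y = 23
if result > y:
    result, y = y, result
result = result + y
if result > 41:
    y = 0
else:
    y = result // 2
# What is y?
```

Trace:
`result = 17` → result = 17
`y = 23` → y = 23
`if result > y: ...` → result > y is False → no variable changes
`result = result + y` → result = 40
`if result > 41: ...` → result > 41 is False, take else branch → y = 20
So y = 20

Answer: 20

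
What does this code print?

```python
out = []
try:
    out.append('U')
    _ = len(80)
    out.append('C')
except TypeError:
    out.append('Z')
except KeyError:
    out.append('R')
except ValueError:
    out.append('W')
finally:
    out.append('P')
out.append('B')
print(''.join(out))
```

Execution trace: 'U' (try body) → 'Z' (except TypeError) → 'P' (finally) → 'B' (after the try/except). Output: UZPB

Answer: UZPB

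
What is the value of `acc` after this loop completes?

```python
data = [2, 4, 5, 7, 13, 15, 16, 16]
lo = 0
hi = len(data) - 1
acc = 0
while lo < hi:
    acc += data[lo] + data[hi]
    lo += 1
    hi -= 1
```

Sum of pairs from ends
`acc` takes the values: 0 → 18 → 38 → 58 → 78

Answer: 78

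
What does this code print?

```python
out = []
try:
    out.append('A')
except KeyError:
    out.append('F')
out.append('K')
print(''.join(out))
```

Execution trace: 'A' (try body, no exception) → 'K' (after the try/except). Output: AK

Answer: AK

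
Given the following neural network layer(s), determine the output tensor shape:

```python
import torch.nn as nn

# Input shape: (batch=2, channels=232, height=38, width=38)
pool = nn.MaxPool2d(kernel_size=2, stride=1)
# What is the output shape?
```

Input: (2, 232, 38, 38) -> Output: (2, 232, 37, 37)

Answer: (2, 232, 37, 37)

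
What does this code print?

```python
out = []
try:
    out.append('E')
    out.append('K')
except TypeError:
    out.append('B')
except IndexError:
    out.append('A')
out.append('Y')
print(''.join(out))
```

Execution trace: 'E' (try body) → 'K' (try body, no exception) → 'Y' (after the try/except). Output: EKY

Answer: EKY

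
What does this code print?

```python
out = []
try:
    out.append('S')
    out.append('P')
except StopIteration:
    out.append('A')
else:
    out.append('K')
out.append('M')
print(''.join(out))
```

Execution trace: 'S' (try body) → 'P' (try body, no exception) → 'K' (else) → 'M' (after the try/except). Output: SPKM

Answer: SPKM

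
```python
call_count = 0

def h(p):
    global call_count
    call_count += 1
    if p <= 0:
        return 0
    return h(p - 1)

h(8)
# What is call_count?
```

Linear recursion stepping by 1: 9 calls from p=8 down to ≤0.

Answer: 9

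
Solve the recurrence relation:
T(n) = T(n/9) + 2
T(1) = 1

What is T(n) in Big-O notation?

Each step divides n by 9 and adds 2. After log_9(n) steps we reach T(1)=1. So T(n) = 2·log_9(n) + 1 = O(log n).

Answer: O(log n)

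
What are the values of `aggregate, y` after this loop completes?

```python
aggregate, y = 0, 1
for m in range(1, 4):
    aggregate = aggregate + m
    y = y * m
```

Sum and factorial of 1 to 3
`aggregate, y` takes the values: (0, 1) → (1, 1) → (3, 1) → (3, 2) → (6, 2) → (6, 6)

Answer: 6, 6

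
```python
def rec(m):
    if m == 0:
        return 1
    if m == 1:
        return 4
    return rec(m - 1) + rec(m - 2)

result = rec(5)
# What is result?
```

Build up from base cases: rec(0)=1, rec(1)=4, rec(2)=5, rec(3)=9, rec(4)=14, rec(5)=23

Answer: 23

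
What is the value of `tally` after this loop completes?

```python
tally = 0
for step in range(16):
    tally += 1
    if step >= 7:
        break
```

Loop breaks when step reaches 7, tally is 8
`tally` takes the values: 0 → 1 → 2 → 3 → 4 → 5 → 6 → 7 → 8

Answer: 8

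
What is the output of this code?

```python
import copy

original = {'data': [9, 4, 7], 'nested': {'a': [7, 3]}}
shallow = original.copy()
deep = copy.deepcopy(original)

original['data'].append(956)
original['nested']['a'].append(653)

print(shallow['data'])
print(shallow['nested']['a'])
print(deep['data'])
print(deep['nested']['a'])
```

Key concept: comparing shallow vs deep copy.
Step by step:
`original = {'data': [9, 4, 7], 'nested': {'a': [7, 3]}}` → original = {'data': [9, 4, 7], 'nested': {'a': [7, 3]}}
`shallow = original.copy()` → shallow = {'data': [9, 4, 7], 'nested': {'a': [7, 3]}}
`deep = copy.deepcopy(original)` → deep = {'data': [9, 4, 7], 'nested': {'a': [7, 3]}}
`original['data'].append(956)` → original = {'data': [9, 4, 7, 956], 'nested': {'a': [7, 3]}}; shallow = {'data': [9, 4, 7, 956], 'nested': {'a': [7, 3]}}
`original['nested']['a'].append(653)` → original = {'data': [9, 4, 7, 956], 'nested': {'a': [7, 3, 653]}}; shallow = {'data': [9, 4, 7, 956], 'nested': {'a': [7, 3, 653]}}
`print(shallow['data'])` → prints [9, 4, 7, 956]
`print(shallow['nested']['a'])` → prints [7, 3, 653]
`print(deep['data'])` → prints [9, 4, 7]
`print(deep['nested']['a'])` → prints [7, 3]

Answer:
[9, 4, 7, 956]
[7, 3, 653]
[9, 4, 7]
[7, 3]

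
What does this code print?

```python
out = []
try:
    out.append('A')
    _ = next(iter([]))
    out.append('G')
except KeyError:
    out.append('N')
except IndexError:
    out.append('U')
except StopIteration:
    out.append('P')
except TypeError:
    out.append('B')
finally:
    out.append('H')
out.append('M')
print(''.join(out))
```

Execution trace: 'A' (try body) → 'P' (except StopIteration) → 'H' (finally) → 'M' (after the try/except). Output: APHM

Answer: APHM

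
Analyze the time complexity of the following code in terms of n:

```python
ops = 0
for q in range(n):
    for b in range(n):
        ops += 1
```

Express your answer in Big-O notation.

Each loop level contributes: n × n. Multiplying the contributions gives O(n^2).

Answer: O(n^2)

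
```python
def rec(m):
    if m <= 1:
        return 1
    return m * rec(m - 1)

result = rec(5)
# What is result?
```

rec(5) = 5 * 4 * 3 * 2 * 1 = 120

Answer: 120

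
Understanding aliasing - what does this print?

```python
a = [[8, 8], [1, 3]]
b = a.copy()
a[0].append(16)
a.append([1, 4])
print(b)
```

Key concept: shallow copy with nested lists.
Step by step:
`a = [[8, 8], [1, 3]]` → a = [[8, 8], [1, 3]]
`b = a.copy()` → b = [[8, 8], [1, 3]]
`a[0].append(16)` → a = [[8, 8, 16], [1, 3]]; b = [[8, 8, 16], [1, 3]]
`a.append([1, 4])` → a = [[8, 8, 16], [1, 3], [1, 4]]
`print(b)` → prints [[8, 8, 16], [1, 3]]

Answer: [[8, 8, 16], [1, 3]]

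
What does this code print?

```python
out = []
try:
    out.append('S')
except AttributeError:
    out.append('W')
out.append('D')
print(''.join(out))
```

Execution trace: 'S' (try body, no exception) → 'D' (after the try/except). Output: SD

Answer: SD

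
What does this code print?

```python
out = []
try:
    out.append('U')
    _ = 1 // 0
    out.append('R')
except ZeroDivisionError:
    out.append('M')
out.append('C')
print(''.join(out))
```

Execution trace: 'U' (try body) → 'M' (except ZeroDivisionError) → 'C' (after the try/except). Output: UMC

Answer: UMC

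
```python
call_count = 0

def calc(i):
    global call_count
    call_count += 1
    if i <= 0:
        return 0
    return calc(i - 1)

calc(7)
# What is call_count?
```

Linear recursion stepping by 1: 8 calls from i=7 down to ≤0.

Answer: 8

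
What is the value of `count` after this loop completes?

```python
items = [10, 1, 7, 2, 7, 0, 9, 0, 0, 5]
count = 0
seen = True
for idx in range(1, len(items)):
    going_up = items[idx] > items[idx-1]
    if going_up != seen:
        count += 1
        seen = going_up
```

Count direction changes in [10, 1, 7, 2, 7, 0, 9, 0, 0, 5]
`count` takes the values: 0 → 1 → 2 → 3 → 4 → 5 → 6 → 7 → 8

Answer: 8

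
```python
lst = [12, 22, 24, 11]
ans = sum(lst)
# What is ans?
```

Trace:
`lst = [12, 22, 24, 11]` → lst = [12, 22, 24, 11]
`ans = sum(lst)` → ans = 69
So ans = 69

Answer: 69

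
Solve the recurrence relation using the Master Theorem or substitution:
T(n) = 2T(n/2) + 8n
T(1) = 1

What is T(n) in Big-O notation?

By Master Theorem: a=2, b=2, f(n)=8n. Since log_2(2) = 1 and f(n) = Θ(n^1), Case 2 applies. T(n) = O(n log n).

Answer: O(n log n)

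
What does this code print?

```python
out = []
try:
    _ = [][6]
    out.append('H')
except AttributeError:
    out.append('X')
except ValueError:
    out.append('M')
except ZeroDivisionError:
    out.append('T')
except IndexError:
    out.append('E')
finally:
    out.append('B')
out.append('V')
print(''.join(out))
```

Execution trace: 'E' (except IndexError) → 'B' (finally) → 'V' (after the try/except). Output: EBV

Answer: EBV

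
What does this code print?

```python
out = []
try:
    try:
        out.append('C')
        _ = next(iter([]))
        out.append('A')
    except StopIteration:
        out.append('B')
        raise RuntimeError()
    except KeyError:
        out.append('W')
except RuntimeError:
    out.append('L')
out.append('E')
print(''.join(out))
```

Execution trace: 'C' (inner try body) → 'B' (inner except StopIteration) → 'L' (outer except RuntimeError) → 'E' (after the try/except). Output: CBLE

Answer: CBLE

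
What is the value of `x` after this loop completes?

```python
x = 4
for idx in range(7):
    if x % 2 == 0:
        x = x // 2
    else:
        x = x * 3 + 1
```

Collatz-style transformation from 4
`x` takes the values: 4 → 2 → 1 → 4 → 2 → 1 → 4 → 2

Answer: 2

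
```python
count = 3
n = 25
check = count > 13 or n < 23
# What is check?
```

Trace:
`count = 3` → count = 3
`n = 25` → n = 25
`check = count > 13 or n < 23` → check = False
So check = False

Answer: False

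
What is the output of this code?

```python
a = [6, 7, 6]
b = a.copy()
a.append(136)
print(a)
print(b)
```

Key concept: list.copy() creates independent copy.
Step by step:
`a = [6, 7, 6]` → a = [6, 7, 6]
`b = a.copy()` → b = [6, 7, 6]
`a.append(136)` → a = [6, 7, 6, 136]
`print(a)` → prints [6, 7, 6, 136]
`print(b)` → prints [6, 7, 6]

Answer:
[6, 7, 6, 136]
[6, 7, 6]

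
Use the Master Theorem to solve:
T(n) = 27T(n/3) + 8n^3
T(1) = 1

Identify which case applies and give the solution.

a=27, b=3, f(n)=8n^3. log_3(27) = 3. Since c=3 = 3, Case 2 applies: T(n) = Θ(n^log_b(a) · log n) = O(n^3 log n).

Answer: O(n^3 log n) - Case 2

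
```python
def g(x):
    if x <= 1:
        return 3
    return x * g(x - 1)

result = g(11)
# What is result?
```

g(11) = 11 * 10 * 9 * 8 * 7 * 6 * 5 * 4 * 3 * 2 * 3 = 119750400

Answer: 119750400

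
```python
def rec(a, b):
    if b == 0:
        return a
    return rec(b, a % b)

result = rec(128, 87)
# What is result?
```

rec(128, 87) -> rec(87, 41) -> rec(41, 5) -> rec(5, 1) -> rec(1, 0) -> 1

Answer: 1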